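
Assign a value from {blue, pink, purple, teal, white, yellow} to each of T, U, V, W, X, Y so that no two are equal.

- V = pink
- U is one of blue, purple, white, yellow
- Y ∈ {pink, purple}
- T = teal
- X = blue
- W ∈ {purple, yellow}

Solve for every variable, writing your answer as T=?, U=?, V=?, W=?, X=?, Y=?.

T must be teal (only option left).
V's domain is down to {pink}, so V = pink. Strike pink from Y.
X must be blue (only option left). Strike blue from U.
Y's domain is down to {purple}, so Y = purple. So U, W can't be purple.
W has just one choice, so W = yellow. Remove yellow from U.
That leaves U = white.

T=teal, U=white, V=pink, W=yellow, X=blue, Y=purple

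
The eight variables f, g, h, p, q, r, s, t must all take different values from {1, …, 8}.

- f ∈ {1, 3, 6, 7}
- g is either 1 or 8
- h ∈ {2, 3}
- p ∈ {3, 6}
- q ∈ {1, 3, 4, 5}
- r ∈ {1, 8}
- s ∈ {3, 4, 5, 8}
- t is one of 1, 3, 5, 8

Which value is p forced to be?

The 8 variables together cover exactly {1, 2, 3, 4, 5, 6, 7, 8} — 8 values for 8 variables — and 2 appears only in h's list, so h = 2.
The 7 still-open variables together cover exactly {1, 3, 4, 5, 6, 7, 8} — 7 values for 7 variables — and 7 appears only in f's list, so f = 7.
Among the 6 still-open variables, 6 fits only p (and all 6 values in {1, 3, 4, 5, 6, 8} must be used), so p = 6.

6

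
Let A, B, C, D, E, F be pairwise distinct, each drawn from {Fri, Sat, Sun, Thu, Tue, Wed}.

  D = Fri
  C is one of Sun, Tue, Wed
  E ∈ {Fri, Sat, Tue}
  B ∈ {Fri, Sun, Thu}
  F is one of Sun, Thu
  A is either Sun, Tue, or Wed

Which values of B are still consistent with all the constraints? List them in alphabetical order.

D's domain is down to {Fri}, so D = Fri. So B, E can't be Fri.
The 5 still-open variables draw from only 5 values {Sat, Sun, Thu, Tue, Wed}, so each is used; only E can be Sat, hence E = Sat.
B and F between them cover only {Sun, Thu} — a naked pair. Remove those values from A, C.
No further eliminations apply; B can still be any of Sun, Thu.

Sun, Thu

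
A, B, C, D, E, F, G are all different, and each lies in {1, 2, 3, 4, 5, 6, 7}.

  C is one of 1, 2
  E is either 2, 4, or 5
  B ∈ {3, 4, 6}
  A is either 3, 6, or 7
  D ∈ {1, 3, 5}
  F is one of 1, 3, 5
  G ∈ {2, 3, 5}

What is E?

Among the 7 variables, 7 fits only A (and all 7 values in {1, 2, 3, 4, 5, 6, 7} must be used), so A = 7.
Among the 6 still-open variables, 6 fits only B (and all 6 values in {1, 2, 3, 4, 5, 6} must be used), so B = 6.
Among the 5 still-open variables, 4 fits only E (and all 5 values in {1, 2, 3, 4, 5} must be used), so E = 4.

4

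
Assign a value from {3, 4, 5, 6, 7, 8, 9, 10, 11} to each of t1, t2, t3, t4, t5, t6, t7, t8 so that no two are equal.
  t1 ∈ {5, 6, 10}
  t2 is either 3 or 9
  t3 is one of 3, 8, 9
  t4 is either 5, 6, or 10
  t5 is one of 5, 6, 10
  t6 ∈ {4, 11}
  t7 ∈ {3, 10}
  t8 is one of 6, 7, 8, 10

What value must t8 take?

7

The 3 variables t1, t4, t5 are confined to {5, 6, 10}, which locks those values in; drop them from t7, t8.
t7 has just one choice, so t7 = 3. Remove 3 from t2, t3.
t2's domain is down to {9}, so t2 = 9. Eliminate 9 elsewhere: t3.
That leaves t3 = 8. Eliminate 8 elsewhere: t8.
So t8 = 7.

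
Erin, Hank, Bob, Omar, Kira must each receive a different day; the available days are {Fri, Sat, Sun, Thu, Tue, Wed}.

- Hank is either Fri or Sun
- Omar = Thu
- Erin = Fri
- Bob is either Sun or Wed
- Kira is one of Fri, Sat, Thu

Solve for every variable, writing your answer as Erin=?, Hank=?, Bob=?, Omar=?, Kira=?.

Erin=Fri, Hank=Sun, Bob=Wed, Omar=Thu, Kira=Sat

Erin's domain is down to {Fri}, so Erin = Fri. So Hank, Kira can't be Fri.
That leaves Hank = Sun. So Bob can't be Sun.
Bob must be Wed (only option left).
That leaves Omar = Thu. Strike Thu from Kira.
Kira has just one choice, so Kira = Sat.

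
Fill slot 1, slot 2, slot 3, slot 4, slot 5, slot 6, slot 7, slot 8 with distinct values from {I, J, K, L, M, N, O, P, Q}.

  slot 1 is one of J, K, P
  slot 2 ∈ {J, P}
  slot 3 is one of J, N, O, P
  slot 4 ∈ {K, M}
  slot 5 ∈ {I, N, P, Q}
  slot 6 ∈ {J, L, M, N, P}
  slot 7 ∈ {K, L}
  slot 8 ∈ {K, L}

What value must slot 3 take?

slot 7 and slot 8 share exactly the 2 values {K, L}; by pigeonhole those values go to them, so strike K, L from slot 1, slot 4, slot 6.
That leaves slot 4 = M. Strike M from slot 6.
slot 1 and slot 2 between them cover only {J, P} — a naked pair. Remove those values from slot 3, slot 5, slot 6.
That leaves slot 6 = N. Remove N from slot 3, slot 5.
So slot 3 = O.

O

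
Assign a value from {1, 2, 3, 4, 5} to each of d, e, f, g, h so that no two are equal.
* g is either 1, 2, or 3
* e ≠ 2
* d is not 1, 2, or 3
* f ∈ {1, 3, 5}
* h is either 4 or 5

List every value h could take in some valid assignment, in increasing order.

4, 5

The 5 variables together cover exactly {1, 2, 3, 4, 5} — 5 values for 5 variables — and 2 appears only in g's list, so g = 2.
The 2 variables d and h are confined to {4, 5}, which locks those values in; drop them from e, f.
No further eliminations apply; h can still be any of 4, 5.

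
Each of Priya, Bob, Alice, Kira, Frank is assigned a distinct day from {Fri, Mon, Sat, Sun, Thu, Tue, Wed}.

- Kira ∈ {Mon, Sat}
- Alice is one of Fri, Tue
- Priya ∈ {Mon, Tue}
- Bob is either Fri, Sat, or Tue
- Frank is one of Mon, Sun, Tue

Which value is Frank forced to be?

The 5 variables draw from only 5 values {Fri, Mon, Sat, Sun, Tue}, so each is used; only Frank can be Sun, hence Frank = Sun.

Sun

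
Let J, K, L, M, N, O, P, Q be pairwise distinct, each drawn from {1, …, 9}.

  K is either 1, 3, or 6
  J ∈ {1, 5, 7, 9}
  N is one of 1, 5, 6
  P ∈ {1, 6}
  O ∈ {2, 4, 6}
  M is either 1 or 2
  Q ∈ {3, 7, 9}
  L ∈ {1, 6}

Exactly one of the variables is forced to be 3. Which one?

The 8 variables draw from only 8 values {1, 2, 3, 4, 5, 6, 7, 9}, so each is used; only O can be 4, hence O = 4.
The 7 still-open variables together cover exactly {1, 2, 3, 5, 6, 7, 9} — 7 values for 7 variables — and 2 appears only in M's list, so M = 2.
The 2 variables L and P are confined to {1, 6}, which locks those values in; drop them from J, K, N.
So 3 goes to K.

K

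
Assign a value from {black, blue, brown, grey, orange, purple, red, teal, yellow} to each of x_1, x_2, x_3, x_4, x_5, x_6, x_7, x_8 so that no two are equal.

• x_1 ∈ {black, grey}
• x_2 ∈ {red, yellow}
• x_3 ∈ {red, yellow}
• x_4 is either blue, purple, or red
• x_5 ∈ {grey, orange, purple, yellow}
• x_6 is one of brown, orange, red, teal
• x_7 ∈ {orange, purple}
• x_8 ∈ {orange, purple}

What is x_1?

black

x_2 and x_3 between them cover only {red, yellow} — a naked pair. Remove those values from x_4, x_5, x_6.
x_7 and x_8 between them cover only {orange, purple} — a naked pair. Remove those values from x_4, x_5, x_6.
x_4 must be blue (only option left).
x_5 has just one choice, so x_5 = grey. Strike grey from x_1.
So x_1 = black.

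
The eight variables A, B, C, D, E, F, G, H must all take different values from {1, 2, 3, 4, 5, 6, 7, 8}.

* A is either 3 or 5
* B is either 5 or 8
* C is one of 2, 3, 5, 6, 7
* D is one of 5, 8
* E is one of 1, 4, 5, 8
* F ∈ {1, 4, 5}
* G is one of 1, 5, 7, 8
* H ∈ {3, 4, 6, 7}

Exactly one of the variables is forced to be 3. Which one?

The 8 variables draw from only 8 values {1, 2, 3, 4, 5, 6, 7, 8}, so each is used; only C can be 2, hence C = 2.
Among the 7 still-open variables, 6 fits only H (and all 7 values in {1, 3, 4, 5, 6, 7, 8} must be used), so H = 6.
The 6 still-open variables together cover exactly {1, 3, 4, 5, 7, 8} — 6 values for 6 variables — and 3 appears only in A's list, so A = 3.

A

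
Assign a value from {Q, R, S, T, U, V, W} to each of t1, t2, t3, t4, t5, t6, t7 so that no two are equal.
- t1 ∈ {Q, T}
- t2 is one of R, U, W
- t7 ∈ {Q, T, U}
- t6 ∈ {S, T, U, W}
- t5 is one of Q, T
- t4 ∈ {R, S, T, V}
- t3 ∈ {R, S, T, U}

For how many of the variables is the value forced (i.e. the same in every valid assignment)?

2

Among the 7 variables, V fits only t4 (and all 7 values in {Q, R, S, T, U, V, W} must be used), so t4 = V.
t1 and t5 share exactly the 2 values {Q, T}; by pigeonhole those values go to them, so strike Q, T from t3, t6, t7.
t7 has just one choice, so t7 = U. Eliminate U elsewhere: t2, t3, t6.
Determined: t4=V, t7=U. The other variables each still have more than one consistent value. That makes 2.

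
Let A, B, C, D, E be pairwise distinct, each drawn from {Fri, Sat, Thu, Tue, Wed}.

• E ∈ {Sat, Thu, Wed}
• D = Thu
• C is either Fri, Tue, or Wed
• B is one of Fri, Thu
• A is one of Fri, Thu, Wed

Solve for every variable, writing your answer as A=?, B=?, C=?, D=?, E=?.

D has just one choice, so D = Thu. Remove Thu from A, B, E.
B must be Fri (only option left). So A, C can't be Fri.
A must be Wed (only option left). Remove Wed from C, E.
C must be Tue (only option left).
E's domain is down to {Sat}, so E = Sat.

A=Wed, B=Fri, C=Tue, D=Thu, E=Sat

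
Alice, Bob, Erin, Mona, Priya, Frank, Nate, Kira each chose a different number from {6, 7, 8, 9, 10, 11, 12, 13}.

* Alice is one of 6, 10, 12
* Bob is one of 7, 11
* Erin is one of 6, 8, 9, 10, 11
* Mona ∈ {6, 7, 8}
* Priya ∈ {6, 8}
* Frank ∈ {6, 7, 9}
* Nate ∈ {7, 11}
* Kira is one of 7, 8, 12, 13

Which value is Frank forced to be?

9

The 8 variables together cover exactly {6, 7, 8, 9, 10, 11, 12, 13} — 8 values for 8 variables — and 13 appears only in Kira's list, so Kira = 13.
The 7 still-open variables together cover exactly {6, 7, 8, 9, 10, 11, 12} — 7 values for 7 variables — and 12 appears only in Alice's list, so Alice = 12.
The 6 still-open variables draw from only 6 values {6, 7, 8, 9, 10, 11}, so each is used; only Erin can be 10, hence Erin = 10.
Among the 5 still-open variables, 9 fits only Frank (and all 5 values in {6, 7, 8, 9, 11} must be used), so Frank = 9.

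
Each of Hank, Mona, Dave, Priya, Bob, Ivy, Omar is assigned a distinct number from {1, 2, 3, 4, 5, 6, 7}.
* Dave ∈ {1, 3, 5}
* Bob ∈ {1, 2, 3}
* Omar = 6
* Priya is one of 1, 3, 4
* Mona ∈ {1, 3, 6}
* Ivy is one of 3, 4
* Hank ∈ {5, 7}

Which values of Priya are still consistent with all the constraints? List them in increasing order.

Omar must be 6 (only option left). So Mona can't be 6.
The 6 still-open variables draw from only 6 values {1, 2, 3, 4, 5, 7}, so each is used; only Bob can be 2, hence Bob = 2.
The 5 still-open variables together cover exactly {1, 3, 4, 5, 7} — 5 values for 5 variables — and 7 appears only in Hank's list, so Hank = 7.
Among the 4 still-open variables, 5 fits only Dave (and all 4 values in {1, 3, 4, 5} must be used), so Dave = 5.
No further eliminations apply; Priya can still be any of 1, 3, 4.

1, 3, 4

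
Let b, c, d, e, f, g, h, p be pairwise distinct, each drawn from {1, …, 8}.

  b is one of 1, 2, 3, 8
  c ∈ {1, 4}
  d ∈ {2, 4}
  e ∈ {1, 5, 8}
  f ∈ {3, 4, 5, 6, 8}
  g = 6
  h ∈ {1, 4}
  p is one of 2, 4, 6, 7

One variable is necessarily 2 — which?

g must be 6 (only option left). Strike 6 from f, p.
Among the 7 still-open variables, 7 fits only p (and all 7 values in {1, 2, 3, 4, 5, 7, 8} must be used), so p = 7.
c and h between them cover only {1, 4} — a naked pair. Remove those values from b, d, e, f.
So 2 goes to d.

d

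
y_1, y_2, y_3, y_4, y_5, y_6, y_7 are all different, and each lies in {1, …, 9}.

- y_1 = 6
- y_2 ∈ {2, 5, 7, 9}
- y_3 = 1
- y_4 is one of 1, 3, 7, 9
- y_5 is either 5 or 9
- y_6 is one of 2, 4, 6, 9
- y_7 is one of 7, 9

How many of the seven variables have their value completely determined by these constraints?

y_1's domain is down to {6}, so y_1 = 6. So y_6 can't be 6.
y_3's domain is down to {1}, so y_3 = 1. Eliminate 1 elsewhere: y_4.
Determined: y_1=6, y_3=1. The other variables each still have more than one consistent value. That makes 2.

2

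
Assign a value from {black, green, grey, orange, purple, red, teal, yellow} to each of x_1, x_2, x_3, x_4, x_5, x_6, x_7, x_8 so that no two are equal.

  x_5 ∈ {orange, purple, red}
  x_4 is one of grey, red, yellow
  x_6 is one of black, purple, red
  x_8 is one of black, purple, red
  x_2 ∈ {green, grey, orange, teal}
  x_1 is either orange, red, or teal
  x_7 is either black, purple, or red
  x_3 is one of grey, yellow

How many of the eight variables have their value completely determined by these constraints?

3

The 8 variables together cover exactly {black, green, grey, orange, purple, red, teal, yellow} — 8 values for 8 variables — and green appears only in x_2's list, so x_2 = green.
The 7 still-open variables together cover exactly {black, grey, orange, purple, red, teal, yellow} — 7 values for 7 variables — and teal appears only in x_1's list, so x_1 = teal.
Among the 6 still-open variables, orange fits only x_5 (and all 6 values in {black, grey, orange, purple, red, yellow} must be used), so x_5 = orange.
The 3 variables x_6, x_7, x_8 are confined to {black, purple, red}, which locks those values in; drop them from x_4.
Determined: x_1=teal, x_2=green, x_5=orange. The other variables each still have more than one consistent value. That makes 3.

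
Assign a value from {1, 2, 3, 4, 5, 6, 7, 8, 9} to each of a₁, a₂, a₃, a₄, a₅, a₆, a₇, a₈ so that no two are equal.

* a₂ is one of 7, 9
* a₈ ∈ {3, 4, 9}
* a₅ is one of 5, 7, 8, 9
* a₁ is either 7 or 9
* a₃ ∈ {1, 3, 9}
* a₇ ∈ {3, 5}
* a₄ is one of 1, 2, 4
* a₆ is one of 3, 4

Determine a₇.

Among the 8 variables, 2 fits only a₄ (and all 8 values in {1, 2, 3, 4, 5, 7, 8, 9} must be used), so a₄ = 2.
The 7 still-open variables together cover exactly {1, 3, 4, 5, 7, 8, 9} — 7 values for 7 variables — and 1 appears only in a₃'s list, so a₃ = 1.
Among the 6 still-open variables, 8 fits only a₅ (and all 6 values in {3, 4, 5, 7, 8, 9} must be used), so a₅ = 8.
The 5 still-open variables together cover exactly {3, 4, 5, 7, 9} — 5 values for 5 variables — and 5 appears only in a₇'s list, so a₇ = 5.

5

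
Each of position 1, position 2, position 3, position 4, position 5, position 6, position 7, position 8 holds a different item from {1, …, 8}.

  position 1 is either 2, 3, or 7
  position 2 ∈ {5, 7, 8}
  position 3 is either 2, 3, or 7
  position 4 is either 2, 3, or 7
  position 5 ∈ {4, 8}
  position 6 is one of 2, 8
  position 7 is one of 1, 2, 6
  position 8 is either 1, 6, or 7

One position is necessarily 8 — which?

The 8 variables together cover exactly {1, 2, 3, 4, 5, 6, 7, 8} — 8 values for 8 variables — and 4 appears only in position 5's list, so position 5 = 4.
The 7 still-open variables together cover exactly {1, 2, 3, 5, 6, 7, 8} — 7 values for 7 variables — and 5 appears only in position 2's list, so position 2 = 5.
Among the 6 still-open variables, 8 fits only position 6 (and all 6 values in {1, 2, 3, 6, 7, 8} must be used), so position 6 = 8.

position 6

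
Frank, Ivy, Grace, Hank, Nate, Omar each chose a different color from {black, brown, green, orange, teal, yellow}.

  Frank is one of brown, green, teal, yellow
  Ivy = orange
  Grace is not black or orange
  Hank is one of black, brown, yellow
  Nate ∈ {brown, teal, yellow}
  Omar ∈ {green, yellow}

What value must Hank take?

Ivy must be orange (only option left).
The 5 still-open variables draw from only 5 values {black, brown, green, teal, yellow}, so each is used; only Hank can be black, hence Hank = black.

black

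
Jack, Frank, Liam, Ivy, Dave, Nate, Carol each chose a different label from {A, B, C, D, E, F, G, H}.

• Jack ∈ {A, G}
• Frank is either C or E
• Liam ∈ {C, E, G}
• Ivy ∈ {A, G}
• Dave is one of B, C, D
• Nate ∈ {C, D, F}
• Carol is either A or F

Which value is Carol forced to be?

Among the 7 variables, B fits only Dave (and all 7 values in {A, B, C, D, E, F, G} must be used), so Dave = B.
The 6 still-open variables together cover exactly {A, C, D, E, F, G} — 6 values for 6 variables — and D appears only in Nate's list, so Nate = D.
Among the 5 still-open variables, F fits only Carol (and all 5 values in {A, C, E, F, G} must be used), so Carol = F.

F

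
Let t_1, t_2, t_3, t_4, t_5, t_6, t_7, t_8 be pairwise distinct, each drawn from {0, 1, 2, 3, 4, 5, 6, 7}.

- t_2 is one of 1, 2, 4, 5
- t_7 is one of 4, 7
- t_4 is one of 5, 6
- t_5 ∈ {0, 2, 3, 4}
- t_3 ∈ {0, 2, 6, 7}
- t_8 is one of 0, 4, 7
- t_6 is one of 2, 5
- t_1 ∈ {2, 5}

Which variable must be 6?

Among the 8 variables, 1 fits only t_2 (and all 8 values in {0, 1, 2, 3, 4, 5, 6, 7} must be used), so t_2 = 1.
The 7 still-open variables draw from only 7 values {0, 2, 3, 4, 5, 6, 7}, so each is used; only t_5 can be 3, hence t_5 = 3.
t_1 and t_6 between them cover only {2, 5} — a naked pair. Remove those values from t_3, t_4.
So 6 goes to t_4.

t_4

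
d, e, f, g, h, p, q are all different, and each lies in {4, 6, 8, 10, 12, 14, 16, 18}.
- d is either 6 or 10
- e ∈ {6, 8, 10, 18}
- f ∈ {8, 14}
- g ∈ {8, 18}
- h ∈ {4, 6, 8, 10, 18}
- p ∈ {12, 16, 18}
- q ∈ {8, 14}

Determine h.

4

The 2 variables f and q are confined to {8, 14}, which locks those values in; drop them from e, g, h.
g's domain is down to {18}, so g = 18. Eliminate 18 elsewhere: e, h, p.
The 2 variables d and e are confined to {6, 10}, which locks those values in; drop them from h.
So h = 4.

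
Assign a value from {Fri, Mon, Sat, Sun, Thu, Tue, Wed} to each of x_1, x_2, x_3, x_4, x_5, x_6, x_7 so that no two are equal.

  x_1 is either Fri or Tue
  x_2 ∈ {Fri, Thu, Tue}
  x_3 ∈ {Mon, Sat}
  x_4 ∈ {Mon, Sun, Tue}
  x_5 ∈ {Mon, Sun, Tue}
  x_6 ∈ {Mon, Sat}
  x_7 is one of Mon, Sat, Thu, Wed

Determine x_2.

Thu

Among the 7 variables, Wed fits only x_7 (and all 7 values in {Fri, Mon, Sat, Sun, Thu, Tue, Wed} must be used), so x_7 = Wed.
Among the 6 still-open variables, Thu fits only x_2 (and all 6 values in {Fri, Mon, Sat, Sun, Thu, Tue} must be used), so x_2 = Thu.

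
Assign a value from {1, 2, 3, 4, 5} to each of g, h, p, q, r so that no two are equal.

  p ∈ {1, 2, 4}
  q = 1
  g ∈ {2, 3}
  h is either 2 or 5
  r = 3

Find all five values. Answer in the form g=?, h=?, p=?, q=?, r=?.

g=2, h=5, p=4, q=1, r=3

q must be 1 (only option left). So p can't be 1.
r's domain is down to {3}, so r = 3. Remove 3 from g.
g's domain is down to {2}, so g = 2. Eliminate 2 elsewhere: h, p.
h's domain is down to {5}, so h = 5.
p's domain is down to {4}, so p = 4.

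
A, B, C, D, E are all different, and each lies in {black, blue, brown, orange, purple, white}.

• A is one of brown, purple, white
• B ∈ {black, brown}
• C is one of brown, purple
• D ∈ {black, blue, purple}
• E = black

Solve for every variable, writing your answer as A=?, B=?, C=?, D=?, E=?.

E's domain is down to {black}, so E = black. So B, D can't be black.
That leaves B = brown. Strike brown from A, C.
C has just one choice, so C = purple. Remove purple from A, D.
That leaves D = blue.
A's domain is down to {white}, so A = white.

A=white, B=brown, C=purple, D=blue, E=black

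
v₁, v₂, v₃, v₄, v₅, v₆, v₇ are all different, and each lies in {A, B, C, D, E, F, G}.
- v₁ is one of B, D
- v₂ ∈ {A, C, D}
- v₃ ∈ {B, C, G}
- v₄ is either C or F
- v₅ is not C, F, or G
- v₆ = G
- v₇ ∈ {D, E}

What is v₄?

v₆'s domain is down to {G}, so v₆ = G. Eliminate G elsewhere: v₃.
The 6 still-open variables together cover exactly {A, B, C, D, E, F} — 6 values for 6 variables — and F appears only in v₄'s list, so v₄ = F.

F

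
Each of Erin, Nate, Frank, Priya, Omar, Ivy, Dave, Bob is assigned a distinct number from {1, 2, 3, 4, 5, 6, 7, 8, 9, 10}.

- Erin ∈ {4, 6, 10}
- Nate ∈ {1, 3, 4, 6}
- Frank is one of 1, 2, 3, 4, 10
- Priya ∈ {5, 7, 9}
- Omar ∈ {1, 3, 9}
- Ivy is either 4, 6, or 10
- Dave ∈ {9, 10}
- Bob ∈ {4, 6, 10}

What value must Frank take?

2

Erin, Ivy, Bob between them cover only {4, 6, 10} — a naked triple. Remove those values from Nate, Frank, Dave.
That leaves Dave = 9. So Priya, Omar can't be 9.
The 2 variables Nate and Omar are confined to {1, 3}, which locks those values in; drop them from Frank.
So Frank = 2.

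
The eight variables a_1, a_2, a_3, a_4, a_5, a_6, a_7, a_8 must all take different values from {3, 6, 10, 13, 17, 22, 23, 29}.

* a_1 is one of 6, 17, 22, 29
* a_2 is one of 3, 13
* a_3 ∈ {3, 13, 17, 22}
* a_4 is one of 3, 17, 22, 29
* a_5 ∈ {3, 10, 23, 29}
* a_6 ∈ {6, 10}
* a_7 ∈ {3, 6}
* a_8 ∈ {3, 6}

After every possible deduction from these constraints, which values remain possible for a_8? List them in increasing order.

3, 6

Among the 8 variables, 23 fits only a_5 (and all 8 values in {3, 6, 10, 13, 17, 22, 23, 29} must be used), so a_5 = 23.
The 7 still-open variables together cover exactly {3, 6, 10, 13, 17, 22, 29} — 7 values for 7 variables — and 10 appears only in a_6's list, so a_6 = 10.
a_7 and a_8 share exactly the 2 values {3, 6}; by pigeonhole those values go to them, so strike 3, 6 from a_1, a_2, a_3, a_4.
a_2 has just one choice, so a_2 = 13. Strike 13 from a_3.
No further eliminations apply; a_8 can still be any of 3, 6.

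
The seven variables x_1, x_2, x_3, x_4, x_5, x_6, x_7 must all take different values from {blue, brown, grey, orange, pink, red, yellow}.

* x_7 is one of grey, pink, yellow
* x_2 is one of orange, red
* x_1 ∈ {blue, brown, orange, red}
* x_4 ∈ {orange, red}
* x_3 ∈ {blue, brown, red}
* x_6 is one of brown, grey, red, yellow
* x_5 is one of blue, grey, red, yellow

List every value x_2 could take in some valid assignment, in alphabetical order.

orange, red

The 7 variables together cover exactly {blue, brown, grey, orange, pink, red, yellow} — 7 values for 7 variables — and pink appears only in x_7's list, so x_7 = pink.
The 2 variables x_2 and x_4 are confined to {orange, red}, which locks those values in; drop them from x_1, x_3, x_5, x_6.
x_1 and x_3 share exactly the 2 values {blue, brown}; by pigeonhole those values go to them, so strike blue, brown from x_5, x_6.
No further eliminations apply; x_2 can still be any of orange, red.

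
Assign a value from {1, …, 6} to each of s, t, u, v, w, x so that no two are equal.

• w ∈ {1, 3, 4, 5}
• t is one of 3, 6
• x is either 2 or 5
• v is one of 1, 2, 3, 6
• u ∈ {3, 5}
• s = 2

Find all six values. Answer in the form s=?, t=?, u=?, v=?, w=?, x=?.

s=2, t=6, u=3, v=1, w=4, x=5

s's domain is down to {2}, so s = 2. Eliminate 2 elsewhere: v, x.
x must be 5 (only option left). Remove 5 from u, w.
u's domain is down to {3}, so u = 3. Eliminate 3 elsewhere: t, v, w.
t's domain is down to {6}, so t = 6. Strike 6 from v.
v must be 1 (only option left). So w can't be 1.
w must be 4 (only option left).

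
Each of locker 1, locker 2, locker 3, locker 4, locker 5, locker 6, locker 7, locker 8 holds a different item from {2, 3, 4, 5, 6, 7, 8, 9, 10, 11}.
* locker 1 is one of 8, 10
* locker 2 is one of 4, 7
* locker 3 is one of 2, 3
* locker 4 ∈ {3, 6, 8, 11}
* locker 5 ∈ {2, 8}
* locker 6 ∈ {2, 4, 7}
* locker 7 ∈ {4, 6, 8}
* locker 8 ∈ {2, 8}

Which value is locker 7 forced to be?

The 8 variables draw from only 8 values {2, 3, 4, 6, 7, 8, 10, 11}, so each is used; only locker 1 can be 10, hence locker 1 = 10.
The 7 still-open variables draw from only 7 values {2, 3, 4, 6, 7, 8, 11}, so each is used; only locker 4 can be 11, hence locker 4 = 11.
The 6 still-open variables draw from only 6 values {2, 3, 4, 6, 7, 8}, so each is used; only locker 3 can be 3, hence locker 3 = 3.
The 5 still-open variables draw from only 5 values {2, 4, 6, 7, 8}, so each is used; only locker 7 can be 6, hence locker 7 = 6.

6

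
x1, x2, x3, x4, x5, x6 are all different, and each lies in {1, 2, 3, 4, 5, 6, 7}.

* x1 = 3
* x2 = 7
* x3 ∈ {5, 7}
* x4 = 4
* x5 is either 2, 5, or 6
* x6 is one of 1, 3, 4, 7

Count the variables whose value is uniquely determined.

5

x1's domain is down to {3}, so x1 = 3. So x6 can't be 3.
x2 has just one choice, so x2 = 7. Eliminate 7 elsewhere: x3, x6.
x3 must be 5 (only option left). Remove 5 from x5.
x4 has just one choice, so x4 = 4. Remove 4 from x6.
x6 must be 1 (only option left).
Determined: x1=3, x2=7, x3=5, x4=4, x6=1. The other variables each still have more than one consistent value. That makes 5.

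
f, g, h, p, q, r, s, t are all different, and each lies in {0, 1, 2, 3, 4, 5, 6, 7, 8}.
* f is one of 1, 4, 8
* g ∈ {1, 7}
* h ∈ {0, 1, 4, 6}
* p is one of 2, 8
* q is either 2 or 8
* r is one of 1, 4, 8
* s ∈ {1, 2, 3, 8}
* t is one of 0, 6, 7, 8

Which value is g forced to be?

The 8 variables draw from only 8 values {0, 1, 2, 3, 4, 6, 7, 8}, so each is used; only s can be 3, hence s = 3.
p and q share exactly the 2 values {2, 8}; by pigeonhole those values go to them, so strike 2, 8 from f, r, t.
The 2 variables f and r are confined to {1, 4}, which locks those values in; drop them from g, h.
So g = 7.

7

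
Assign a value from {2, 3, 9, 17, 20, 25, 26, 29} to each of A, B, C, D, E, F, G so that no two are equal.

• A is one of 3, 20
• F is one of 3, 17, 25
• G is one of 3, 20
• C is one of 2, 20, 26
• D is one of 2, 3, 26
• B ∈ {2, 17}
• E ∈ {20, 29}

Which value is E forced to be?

29

The 7 variables draw from only 7 values {2, 3, 17, 20, 25, 26, 29}, so each is used; only F can be 25, hence F = 25.
The 6 still-open variables together cover exactly {2, 3, 17, 20, 26, 29} — 6 values for 6 variables — and 17 appears only in B's list, so B = 17.
The 5 still-open variables draw from only 5 values {2, 3, 20, 26, 29}, so each is used; only E can be 29, hence E = 29.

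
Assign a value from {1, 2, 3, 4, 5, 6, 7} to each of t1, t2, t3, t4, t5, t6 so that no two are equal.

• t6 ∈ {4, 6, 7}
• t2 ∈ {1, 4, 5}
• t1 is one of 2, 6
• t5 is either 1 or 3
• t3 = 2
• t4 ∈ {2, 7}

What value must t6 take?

t3 must be 2 (only option left). Strike 2 from t1, t4.
t4 has just one choice, so t4 = 7. Eliminate 7 elsewhere: t6.
t1 must be 6 (only option left). Strike 6 from t6.
So t6 = 4.

4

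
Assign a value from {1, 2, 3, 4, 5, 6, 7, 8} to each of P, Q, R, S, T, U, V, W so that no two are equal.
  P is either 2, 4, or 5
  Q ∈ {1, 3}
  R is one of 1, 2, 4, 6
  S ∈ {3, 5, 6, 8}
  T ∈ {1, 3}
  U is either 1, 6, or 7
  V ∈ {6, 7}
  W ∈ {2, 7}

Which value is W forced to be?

Among the 8 variables, 8 fits only S (and all 8 values in {1, 2, 3, 4, 5, 6, 7, 8} must be used), so S = 8.
The 7 still-open variables draw from only 7 values {1, 2, 3, 4, 5, 6, 7}, so each is used; only P can be 5, hence P = 5.
The 6 still-open variables draw from only 6 values {1, 2, 3, 4, 6, 7}, so each is used; only R can be 4, hence R = 4.
The 5 still-open variables together cover exactly {1, 2, 3, 6, 7} — 5 values for 5 variables — and 2 appears only in W's list, so W = 2.

2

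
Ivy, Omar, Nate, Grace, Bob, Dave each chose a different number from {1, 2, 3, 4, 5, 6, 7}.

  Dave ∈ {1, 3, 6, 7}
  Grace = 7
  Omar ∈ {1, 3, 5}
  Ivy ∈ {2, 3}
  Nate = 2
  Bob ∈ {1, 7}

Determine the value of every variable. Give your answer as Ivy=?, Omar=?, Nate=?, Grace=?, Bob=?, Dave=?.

Nate's domain is down to {2}, so Nate = 2. Strike 2 from Ivy.
Grace has just one choice, so Grace = 7. So Bob, Dave can't be 7.
Bob has just one choice, so Bob = 1. Remove 1 from Omar, Dave.
That leaves Ivy = 3. Strike 3 from Omar, Dave.
That leaves Omar = 5.
Dave's domain is down to {6}, so Dave = 6.

Ivy=3, Omar=5, Nate=2, Grace=7, Bob=1, Dave=6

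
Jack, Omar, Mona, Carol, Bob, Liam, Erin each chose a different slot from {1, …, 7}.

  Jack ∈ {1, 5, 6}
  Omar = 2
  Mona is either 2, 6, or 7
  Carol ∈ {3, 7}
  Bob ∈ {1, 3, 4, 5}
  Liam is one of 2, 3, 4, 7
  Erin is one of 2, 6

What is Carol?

3

Omar must be 2 (only option left). So Mona, Liam, Erin can't be 2.
Erin must be 6 (only option left). Remove 6 from Jack, Mona.
Mona must be 7 (only option left). So Carol, Liam can't be 7.
So Carol = 3.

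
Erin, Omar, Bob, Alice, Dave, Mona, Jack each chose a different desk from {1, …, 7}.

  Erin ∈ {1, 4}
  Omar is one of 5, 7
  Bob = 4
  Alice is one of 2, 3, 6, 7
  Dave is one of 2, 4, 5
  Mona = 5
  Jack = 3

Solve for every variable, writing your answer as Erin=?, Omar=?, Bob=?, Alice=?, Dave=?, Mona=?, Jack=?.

Erin=1, Omar=7, Bob=4, Alice=6, Dave=2, Mona=5, Jack=3

Bob has just one choice, so Bob = 4. Eliminate 4 elsewhere: Erin, Dave.
Mona's domain is down to {5}, so Mona = 5. Eliminate 5 elsewhere: Omar, Dave.
Jack has just one choice, so Jack = 3. Eliminate 3 elsewhere: Alice.
Erin's domain is down to {1}, so Erin = 1.
Omar's domain is down to {7}, so Omar = 7. Strike 7 from Alice.
That leaves Dave = 2. Eliminate 2 elsewhere: Alice.
Alice has just one choice, so Alice = 6.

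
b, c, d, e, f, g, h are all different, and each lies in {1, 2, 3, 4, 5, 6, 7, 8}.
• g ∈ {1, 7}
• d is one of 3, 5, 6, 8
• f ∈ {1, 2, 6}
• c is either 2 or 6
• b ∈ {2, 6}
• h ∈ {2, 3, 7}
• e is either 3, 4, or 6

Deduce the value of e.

4

The 2 variables b and c are confined to {2, 6}, which locks those values in; drop them from d, e, f, h.
f must be 1 (only option left). Remove 1 from g.
g must be 7 (only option left). Eliminate 7 elsewhere: h.
That leaves h = 3. So d, e can't be 3.
So e = 4.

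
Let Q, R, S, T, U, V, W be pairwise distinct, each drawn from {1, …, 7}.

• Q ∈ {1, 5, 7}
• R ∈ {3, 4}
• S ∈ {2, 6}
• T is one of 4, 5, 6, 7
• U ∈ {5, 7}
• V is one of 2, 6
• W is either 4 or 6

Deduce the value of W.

Among the 7 variables, 1 fits only Q (and all 7 values in {1, 2, 3, 4, 5, 6, 7} must be used), so Q = 1.
The 6 still-open variables together cover exactly {2, 3, 4, 5, 6, 7} — 6 values for 6 variables — and 3 appears only in R's list, so R = 3.
S and V between them cover only {2, 6} — a naked pair. Remove those values from T, W.
So W = 4.

4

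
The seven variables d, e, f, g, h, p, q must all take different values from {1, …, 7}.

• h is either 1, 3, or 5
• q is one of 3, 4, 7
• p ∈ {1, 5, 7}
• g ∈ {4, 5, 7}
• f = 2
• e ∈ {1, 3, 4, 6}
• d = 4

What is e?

6

d must be 4 (only option left). Remove 4 from e, g, q.
f has just one choice, so f = 2.
Among the 5 still-open variables, 6 fits only e (and all 5 values in {1, 3, 5, 6, 7} must be used), so e = 6.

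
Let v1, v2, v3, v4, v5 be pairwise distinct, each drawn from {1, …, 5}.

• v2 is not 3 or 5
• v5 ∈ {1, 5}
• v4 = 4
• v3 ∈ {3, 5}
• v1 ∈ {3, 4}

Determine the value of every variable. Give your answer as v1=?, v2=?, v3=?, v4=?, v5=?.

v4 must be 4 (only option left). Remove 4 from v1, v2.
v1's domain is down to {3}, so v1 = 3. Remove 3 from v3.
v3 must be 5 (only option left). Eliminate 5 elsewhere: v5.
That leaves v5 = 1. Remove 1 from v2.
That leaves v2 = 2.

v1=3, v2=2, v3=5, v4=4, v5=1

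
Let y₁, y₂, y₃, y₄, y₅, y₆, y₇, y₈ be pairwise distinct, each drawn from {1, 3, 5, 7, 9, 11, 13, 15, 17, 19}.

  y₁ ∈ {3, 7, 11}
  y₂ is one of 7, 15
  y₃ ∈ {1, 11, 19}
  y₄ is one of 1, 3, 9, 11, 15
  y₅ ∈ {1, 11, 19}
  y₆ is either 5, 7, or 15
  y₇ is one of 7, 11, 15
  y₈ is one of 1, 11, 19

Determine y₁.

The 8 variables together cover exactly {1, 3, 5, 7, 9, 11, 15, 19} — 8 values for 8 variables — and 5 appears only in y₆'s list, so y₆ = 5.
The 7 still-open variables together cover exactly {1, 3, 7, 9, 11, 15, 19} — 7 values for 7 variables — and 9 appears only in y₄'s list, so y₄ = 9.
Among the 6 still-open variables, 3 fits only y₁ (and all 6 values in {1, 3, 7, 11, 15, 19} must be used), so y₁ = 3.

3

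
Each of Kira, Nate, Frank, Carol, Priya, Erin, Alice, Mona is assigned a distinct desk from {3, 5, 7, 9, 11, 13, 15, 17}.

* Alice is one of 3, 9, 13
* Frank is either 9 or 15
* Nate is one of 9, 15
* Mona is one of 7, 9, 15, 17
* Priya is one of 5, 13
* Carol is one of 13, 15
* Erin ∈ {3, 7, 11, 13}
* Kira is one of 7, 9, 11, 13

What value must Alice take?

3

The 8 variables together cover exactly {3, 5, 7, 9, 11, 13, 15, 17} — 8 values for 8 variables — and 5 appears only in Priya's list, so Priya = 5.
The 7 still-open variables draw from only 7 values {3, 7, 9, 11, 13, 15, 17}, so each is used; only Mona can be 17, hence Mona = 17.
The 2 variables Nate and Frank are confined to {9, 15}, which locks those values in; drop them from Kira, Carol, Alice.
Carol has just one choice, so Carol = 13. Strike 13 from Kira, Erin, Alice.
So Alice = 3.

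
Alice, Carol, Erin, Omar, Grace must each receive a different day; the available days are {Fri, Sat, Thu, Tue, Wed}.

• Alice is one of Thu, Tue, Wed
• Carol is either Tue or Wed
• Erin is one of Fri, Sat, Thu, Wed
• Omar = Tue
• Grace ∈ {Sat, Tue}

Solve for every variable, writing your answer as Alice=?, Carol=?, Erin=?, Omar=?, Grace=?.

Omar must be Tue (only option left). Eliminate Tue elsewhere: Alice, Carol, Grace.
That leaves Grace = Sat. So Erin can't be Sat.
Carol's domain is down to {Wed}, so Carol = Wed. So Alice, Erin can't be Wed.
Alice must be Thu (only option left). Strike Thu from Erin.
That leaves Erin = Fri.

Alice=Thu, Carol=Wed, Erin=Fri, Omar=Tue, Grace=Sat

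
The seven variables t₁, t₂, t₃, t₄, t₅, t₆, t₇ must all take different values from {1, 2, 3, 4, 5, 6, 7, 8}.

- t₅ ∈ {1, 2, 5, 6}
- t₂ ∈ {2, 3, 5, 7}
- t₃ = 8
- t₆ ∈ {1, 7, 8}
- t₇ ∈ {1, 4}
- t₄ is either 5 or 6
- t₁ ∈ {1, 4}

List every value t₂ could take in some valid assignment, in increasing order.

t₃'s domain is down to {8}, so t₃ = 8. Remove 8 from t₆.
t₁ and t₇ share exactly the 2 values {1, 4}; by pigeonhole those values go to them, so strike 1, 4 from t₅, t₆.
t₆ has just one choice, so t₆ = 7. So t₂ can't be 7.
No further eliminations apply; t₂ can still be any of 2, 3, 5.

2, 3, 5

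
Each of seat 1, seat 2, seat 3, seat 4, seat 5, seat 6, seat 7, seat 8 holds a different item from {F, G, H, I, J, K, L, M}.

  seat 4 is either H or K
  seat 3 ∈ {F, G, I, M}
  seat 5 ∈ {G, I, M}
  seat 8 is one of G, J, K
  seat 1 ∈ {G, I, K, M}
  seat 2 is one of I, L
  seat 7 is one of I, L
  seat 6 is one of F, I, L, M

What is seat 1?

K

The 8 variables together cover exactly {F, G, H, I, J, K, L, M} — 8 values for 8 variables — and H appears only in seat 4's list, so seat 4 = H.
The 7 still-open variables draw from only 7 values {F, G, I, J, K, L, M}, so each is used; only seat 8 can be J, hence seat 8 = J.
The 6 still-open variables together cover exactly {F, G, I, K, L, M} — 6 values for 6 variables — and K appears only in seat 1's list, so seat 1 = K.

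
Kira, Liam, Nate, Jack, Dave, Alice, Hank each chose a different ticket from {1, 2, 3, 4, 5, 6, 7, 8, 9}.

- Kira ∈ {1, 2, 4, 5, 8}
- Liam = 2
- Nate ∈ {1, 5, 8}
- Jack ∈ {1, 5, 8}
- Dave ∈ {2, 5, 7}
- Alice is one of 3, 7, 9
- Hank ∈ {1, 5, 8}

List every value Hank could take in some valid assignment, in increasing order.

Liam has just one choice, so Liam = 2. Remove 2 from Kira, Dave.
Nate, Jack, Hank between them cover only {1, 5, 8} — a naked triple. Remove those values from Kira, Dave.
Kira must be 4 (only option left).
Dave has just one choice, so Dave = 7. Remove 7 from Alice.
No further eliminations apply; Hank can still be any of 1, 5, 8.

1, 5, 8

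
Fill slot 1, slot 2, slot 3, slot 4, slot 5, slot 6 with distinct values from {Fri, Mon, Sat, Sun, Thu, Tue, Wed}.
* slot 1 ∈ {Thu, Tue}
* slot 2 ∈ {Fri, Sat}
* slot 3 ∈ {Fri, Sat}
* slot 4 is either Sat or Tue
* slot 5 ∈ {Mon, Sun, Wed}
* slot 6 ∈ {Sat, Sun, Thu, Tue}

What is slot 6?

The 2 variables slot 2 and slot 3 are confined to {Fri, Sat}, which locks those values in; drop them from slot 4, slot 6.
slot 4 has just one choice, so slot 4 = Tue. Strike Tue from slot 1, slot 6.
slot 1 must be Thu (only option left). So slot 6 can't be Thu.
So slot 6 = Sun.

Sun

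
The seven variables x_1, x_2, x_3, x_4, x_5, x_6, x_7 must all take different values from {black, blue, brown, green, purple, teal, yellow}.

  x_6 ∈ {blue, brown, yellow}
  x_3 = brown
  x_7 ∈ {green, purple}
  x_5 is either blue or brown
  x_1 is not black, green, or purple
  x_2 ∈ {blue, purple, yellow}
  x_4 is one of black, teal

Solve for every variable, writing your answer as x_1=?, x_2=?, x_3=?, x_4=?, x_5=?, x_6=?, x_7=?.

x_1=teal, x_2=purple, x_3=brown, x_4=black, x_5=blue, x_6=yellow, x_7=green

x_3 has just one choice, so x_3 = brown. So x_1, x_5, x_6 can't be brown.
x_5's domain is down to {blue}, so x_5 = blue. Eliminate blue elsewhere: x_1, x_2, x_6.
x_6 has just one choice, so x_6 = yellow. So x_1, x_2 can't be yellow.
x_1 has just one choice, so x_1 = teal. Eliminate teal elsewhere: x_4.
x_2's domain is down to {purple}, so x_2 = purple. Eliminate purple elsewhere: x_7.
That leaves x_4 = black.
x_7's domain is down to {green}, so x_7 = green.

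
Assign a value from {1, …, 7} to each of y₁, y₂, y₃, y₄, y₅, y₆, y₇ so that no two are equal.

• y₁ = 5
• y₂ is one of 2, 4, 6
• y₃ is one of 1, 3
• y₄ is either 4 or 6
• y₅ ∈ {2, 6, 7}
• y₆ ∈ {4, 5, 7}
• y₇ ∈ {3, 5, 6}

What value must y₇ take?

3

y₁'s domain is down to {5}, so y₁ = 5. So y₆, y₇ can't be 5.
The 6 still-open variables draw from only 6 values {1, 2, 3, 4, 6, 7}, so each is used; only y₃ can be 1, hence y₃ = 1.
The 5 still-open variables draw from only 5 values {2, 3, 4, 6, 7}, so each is used; only y₇ can be 3, hence y₇ = 3.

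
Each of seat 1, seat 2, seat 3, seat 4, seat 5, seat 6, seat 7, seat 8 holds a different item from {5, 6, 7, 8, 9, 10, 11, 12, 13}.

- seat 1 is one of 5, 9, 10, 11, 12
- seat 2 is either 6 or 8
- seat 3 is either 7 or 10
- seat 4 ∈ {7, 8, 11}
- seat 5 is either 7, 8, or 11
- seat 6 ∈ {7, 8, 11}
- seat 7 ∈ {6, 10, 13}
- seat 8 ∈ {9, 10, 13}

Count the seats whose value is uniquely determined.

The 3 variables seat 4, seat 5, seat 6 are confined to {7, 8, 11}, which locks those values in; drop them from seat 1, seat 2, seat 3.
seat 2 has just one choice, so seat 2 = 6. Strike 6 from seat 7.
That leaves seat 3 = 10. Strike 10 from seat 1, seat 7, seat 8.
seat 7 has just one choice, so seat 7 = 13. Eliminate 13 elsewhere: seat 8.
seat 8's domain is down to {9}, so seat 8 = 9. Remove 9 from seat 1.
Determined: seat 2=6, seat 3=10, seat 7=13, seat 8=9. The other seats each still have more than one consistent value. That makes 4.

4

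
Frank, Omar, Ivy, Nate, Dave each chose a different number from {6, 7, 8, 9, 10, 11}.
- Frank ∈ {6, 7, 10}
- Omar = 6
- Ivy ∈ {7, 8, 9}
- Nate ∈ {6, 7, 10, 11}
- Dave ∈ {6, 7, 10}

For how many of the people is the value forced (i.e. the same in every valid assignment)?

Omar must be 6 (only option left). Strike 6 from Frank, Nate, Dave.
Frank and Dave between them cover only {7, 10} — a naked pair. Remove those values from Ivy, Nate.
That leaves Nate = 11.
Determined: Omar=6, Nate=11. The other people each still have more than one consistent value. That makes 2.

2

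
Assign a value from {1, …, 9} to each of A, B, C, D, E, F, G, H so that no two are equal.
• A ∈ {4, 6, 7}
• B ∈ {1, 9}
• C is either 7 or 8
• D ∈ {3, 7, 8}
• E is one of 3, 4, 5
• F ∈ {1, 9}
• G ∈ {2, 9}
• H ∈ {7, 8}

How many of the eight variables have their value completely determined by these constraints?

The 2 variables B and F are confined to {1, 9}, which locks those values in; drop them from G.
G's domain is down to {2}, so G = 2.
C and H share exactly the 2 values {7, 8}; by pigeonhole those values go to them, so strike 7, 8 from A, D.
That leaves D = 3. Remove 3 from E.
Determined: D=3, G=2. The other variables each still have more than one consistent value. That makes 2.

2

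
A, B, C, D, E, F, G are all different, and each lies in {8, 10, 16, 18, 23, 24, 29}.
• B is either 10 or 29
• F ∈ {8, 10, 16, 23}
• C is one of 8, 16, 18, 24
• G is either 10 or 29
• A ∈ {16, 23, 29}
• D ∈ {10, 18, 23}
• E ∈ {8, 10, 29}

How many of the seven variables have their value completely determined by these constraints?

The 7 variables draw from only 7 values {8, 10, 16, 18, 23, 24, 29}, so each is used; only C can be 24, hence C = 24.
The 6 still-open variables together cover exactly {8, 10, 16, 18, 23, 29} — 6 values for 6 variables — and 18 appears only in D's list, so D = 18.
B and G share exactly the 2 values {10, 29}; by pigeonhole those values go to them, so strike 10, 29 from A, E, F.
E must be 8 (only option left). Remove 8 from F.
Determined: C=24, D=18, E=8. The other variables each still have more than one consistent value. That makes 3.

3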